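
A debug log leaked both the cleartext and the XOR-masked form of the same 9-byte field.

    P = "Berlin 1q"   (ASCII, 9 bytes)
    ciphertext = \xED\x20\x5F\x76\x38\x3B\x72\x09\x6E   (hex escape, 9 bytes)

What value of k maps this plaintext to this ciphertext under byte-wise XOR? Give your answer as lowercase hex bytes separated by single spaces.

af 45 2d 1a 51 55 52 38 1f

Since ciphertext = P ⊕ k, XORing both sides with P gives k = P ⊕ ciphertext.
42 ⊕ ed = af
65 ⊕ 20 = 45
72 ⊕ 5f = 2d
6c ⊕ 76 = 1a
69 ⊕ 38 = 51
6e ⊕ 3b = 55
20 ⊕ 72 = 52
31 ⊕ 09 = 38
71 ⊕ 6e = 1f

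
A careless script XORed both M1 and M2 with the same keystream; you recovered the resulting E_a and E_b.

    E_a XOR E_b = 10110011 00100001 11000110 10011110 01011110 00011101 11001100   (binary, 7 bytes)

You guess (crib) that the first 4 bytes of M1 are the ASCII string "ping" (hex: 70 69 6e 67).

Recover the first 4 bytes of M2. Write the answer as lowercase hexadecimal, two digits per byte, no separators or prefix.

c348a8f9

Since E_a ⊕ E_b = M1 ⊕ M2, XORing with the guessed M1 bytes yields the corresponding M2 bytes: M2 = (E_a ⊕ E_b) ⊕ M1.
byte 0: b3 xor 70 = c3
byte 1: 21 xor 69 = 48
byte 2: c6 xor 6e = a8
byte 3: 9e xor 67 = f9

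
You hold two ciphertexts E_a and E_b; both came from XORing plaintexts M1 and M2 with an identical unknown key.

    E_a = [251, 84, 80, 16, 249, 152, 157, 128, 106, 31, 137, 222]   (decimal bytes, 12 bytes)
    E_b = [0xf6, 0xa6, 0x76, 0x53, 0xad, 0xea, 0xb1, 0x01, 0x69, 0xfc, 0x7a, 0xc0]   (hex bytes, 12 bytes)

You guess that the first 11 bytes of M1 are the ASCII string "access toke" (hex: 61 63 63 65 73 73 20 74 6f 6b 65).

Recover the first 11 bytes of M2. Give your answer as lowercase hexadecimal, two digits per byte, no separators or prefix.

6c91452627010cf56c8896

First, E_a ⊕ E_b = (M1 ⊕ K) ⊕ (M2 ⊕ K) = M1 ⊕ M2, so the key drops out. Then M2 = (M1 ⊕ M2) ⊕ M1 over the first 11 bytes.
byte 0: (fb ^ f6) ^ 61 = 0d ^ 61 = 6c
byte 1: (54 ^ a6) ^ 63 = f2 ^ 63 = 91
byte 2: (50 ^ 76) ^ 63 = 26 ^ 63 = 45
byte 3: (10 ^ 53) ^ 65 = 43 ^ 65 = 26
byte 4: (f9 ^ ad) ^ 73 = 54 ^ 73 = 27
byte 5: (98 ^ ea) ^ 73 = 72 ^ 73 = 01
byte 6: (9d ^ b1) ^ 20 = 2c ^ 20 = 0c
byte 7: (80 ^ 01) ^ 74 = 81 ^ 74 = f5
byte 8: (6a ^ 69) ^ 6f = 03 ^ 6f = 6c
byte 9: (1f ^ fc) ^ 6b = e3 ^ 6b = 88
byte 10: (89 ^ 7a) ^ 65 = f3 ^ 65 = 96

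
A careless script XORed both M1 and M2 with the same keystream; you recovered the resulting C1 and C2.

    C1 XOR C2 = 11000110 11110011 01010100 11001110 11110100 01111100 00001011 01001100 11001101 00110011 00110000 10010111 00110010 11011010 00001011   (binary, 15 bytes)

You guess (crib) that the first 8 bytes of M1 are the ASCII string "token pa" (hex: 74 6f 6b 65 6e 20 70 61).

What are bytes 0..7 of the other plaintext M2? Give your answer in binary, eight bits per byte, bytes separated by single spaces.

Since C1 ⊕ C2 = M1 ⊕ M2, XORing with the guessed M1 bytes yields the corresponding M2 bytes: M2 = (C1 ⊕ C2) ⊕ M1.
11000110 XOR 01110100 = 10110010
11110011 XOR 01101111 = 10011100
01010100 XOR 01101011 = 00111111
11001110 XOR 01100101 = 10101011
11110100 XOR 01101110 = 10011010
01111100 XOR 00100000 = 01011100
00001011 XOR 01110000 = 01111011
01001100 XOR 01100001 = 00101101

10110010 10011100 00111111 10101011 10011010 01011100 01111011 00101101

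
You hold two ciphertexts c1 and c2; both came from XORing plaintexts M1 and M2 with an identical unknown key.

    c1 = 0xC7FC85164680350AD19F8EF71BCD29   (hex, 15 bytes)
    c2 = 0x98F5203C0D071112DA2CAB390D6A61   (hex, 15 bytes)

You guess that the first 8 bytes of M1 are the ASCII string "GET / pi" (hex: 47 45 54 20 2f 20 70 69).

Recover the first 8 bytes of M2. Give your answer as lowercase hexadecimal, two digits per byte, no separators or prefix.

184cf10a64a75471

First, c1 ⊕ c2 = (M1 ⊕ K) ⊕ (M2 ⊕ K) = M1 ⊕ M2, so the key drops out. Then M2 = (M1 ⊕ M2) ⊕ M1 over the first 8 bytes.
byte 0: (c7 XOR 98) XOR 47 = 5f XOR 47 = 18
byte 1: (fc XOR f5) XOR 45 = 09 XOR 45 = 4c
byte 2: (85 XOR 20) XOR 54 = a5 XOR 54 = f1
byte 3: (16 XOR 3c) XOR 20 = 2a XOR 20 = 0a
byte 4: (46 XOR 0d) XOR 2f = 4b XOR 2f = 64
byte 5: (80 XOR 07) XOR 20 = 87 XOR 20 = a7
byte 6: (35 XOR 11) XOR 70 = 24 XOR 70 = 54
byte 7: (0a XOR 12) XOR 69 = 18 XOR 69 = 71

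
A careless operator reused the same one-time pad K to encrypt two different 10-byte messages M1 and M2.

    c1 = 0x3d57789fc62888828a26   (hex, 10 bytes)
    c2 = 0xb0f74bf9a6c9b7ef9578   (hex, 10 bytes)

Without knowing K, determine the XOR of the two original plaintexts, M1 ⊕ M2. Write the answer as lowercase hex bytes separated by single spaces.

c1 ⊕ c2 = (M1 ⊕ K) ⊕ (M2 ⊕ K) = M1 ⊕ M2 — the shared key cancels under XOR.
byte 0: 3d XOR b0 = 8d
byte 1: 57 XOR f7 = a0
byte 2: 78 XOR 4b = 33
byte 3: 9f XOR f9 = 66
byte 4: c6 XOR a6 = 60
byte 5: 28 XOR c9 = e1
byte 6: 88 XOR b7 = 3f
byte 7: 82 XOR ef = 6d
byte 8: 8a XOR 95 = 1f
byte 9: 26 XOR 78 = 5e

8d a0 33 66 60 e1 3f 6d 1f 5e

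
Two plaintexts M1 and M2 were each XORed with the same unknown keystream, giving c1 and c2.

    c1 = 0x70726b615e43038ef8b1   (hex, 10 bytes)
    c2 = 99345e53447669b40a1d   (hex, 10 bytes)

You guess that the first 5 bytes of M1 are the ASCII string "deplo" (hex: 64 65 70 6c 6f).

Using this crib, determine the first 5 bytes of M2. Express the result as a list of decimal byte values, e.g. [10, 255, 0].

[141, 35, 69, 94, 117]

First, c1 ⊕ c2 = (M1 ⊕ K) ⊕ (M2 ⊕ K) = M1 ⊕ M2, so the key drops out. Then M2 = (M1 ⊕ M2) ⊕ M1 over the first 5 bytes.
byte 0: (70 XOR 99) XOR 64 = e9 XOR 64 = 8d
byte 1: (72 XOR 34) XOR 65 = 46 XOR 65 = 23
byte 2: (6b XOR 5e) XOR 70 = 35 XOR 70 = 45
byte 3: (61 XOR 53) XOR 6c = 32 XOR 6c = 5e
byte 4: (5e XOR 44) XOR 6f = 1a XOR 6f = 75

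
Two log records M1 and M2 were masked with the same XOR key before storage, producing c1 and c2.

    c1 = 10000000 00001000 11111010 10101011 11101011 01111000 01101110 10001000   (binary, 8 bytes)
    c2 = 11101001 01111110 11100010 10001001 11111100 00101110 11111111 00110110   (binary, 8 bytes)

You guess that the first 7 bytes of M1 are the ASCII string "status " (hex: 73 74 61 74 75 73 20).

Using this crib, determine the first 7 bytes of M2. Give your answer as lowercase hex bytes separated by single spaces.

First, c1 ⊕ c2 = (M1 ⊕ K) ⊕ (M2 ⊕ K) = M1 ⊕ M2, so the key drops out. Then M2 = (M1 ⊕ M2) ⊕ M1 over the first 7 bytes.
byte 0: (80 xor e9) xor 73 = 69 xor 73 = 1a
byte 1: (08 xor 7e) xor 74 = 76 xor 74 = 02
byte 2: (fa xor e2) xor 61 = 18 xor 61 = 79
byte 3: (ab xor 89) xor 74 = 22 xor 74 = 56
byte 4: (eb xor fc) xor 75 = 17 xor 75 = 62
byte 5: (78 xor 2e) xor 73 = 56 xor 73 = 25
byte 6: (6e xor ff) xor 20 = 91 xor 20 = b1

1a 02 79 56 62 25 b1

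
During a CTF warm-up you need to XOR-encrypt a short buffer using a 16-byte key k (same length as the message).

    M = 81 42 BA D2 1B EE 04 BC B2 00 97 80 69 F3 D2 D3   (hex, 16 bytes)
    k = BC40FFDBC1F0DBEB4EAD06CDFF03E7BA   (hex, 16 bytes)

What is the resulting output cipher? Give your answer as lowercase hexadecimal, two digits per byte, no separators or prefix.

3d024509da1edf57fcad914d96f03569

81 ^ bc = 3d
42 ^ 40 = 02
ba ^ ff = 45
d2 ^ db = 09
1b ^ c1 = da
ee ^ f0 = 1e
04 ^ db = df
bc ^ eb = 57
b2 ^ 4e = fc
00 ^ ad = ad
97 ^ 06 = 91
80 ^ cd = 4d
69 ^ ff = 96
f3 ^ 03 = f0
d2 ^ e7 = 35
d3 ^ ba = 69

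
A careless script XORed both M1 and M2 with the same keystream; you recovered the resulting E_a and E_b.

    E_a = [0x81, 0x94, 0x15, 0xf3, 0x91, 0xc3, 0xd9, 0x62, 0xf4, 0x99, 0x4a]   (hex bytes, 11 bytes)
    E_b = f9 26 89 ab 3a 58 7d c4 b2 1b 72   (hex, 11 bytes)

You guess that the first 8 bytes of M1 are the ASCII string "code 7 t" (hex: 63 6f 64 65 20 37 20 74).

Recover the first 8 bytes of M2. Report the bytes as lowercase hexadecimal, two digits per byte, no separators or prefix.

1bddf83d8bac84d2

First, E_a ⊕ E_b = (M1 ⊕ K) ⊕ (M2 ⊕ K) = M1 ⊕ M2, so the key drops out. Then M2 = (M1 ⊕ M2) ⊕ M1 over the first 8 bytes.
byte 0: (81 ⊕ f9) ⊕ 63 = 78 ⊕ 63 = 1b
byte 1: (94 ⊕ 26) ⊕ 6f = b2 ⊕ 6f = dd
byte 2: (15 ⊕ 89) ⊕ 64 = 9c ⊕ 64 = f8
byte 3: (f3 ⊕ ab) ⊕ 65 = 58 ⊕ 65 = 3d
byte 4: (91 ⊕ 3a) ⊕ 20 = ab ⊕ 20 = 8b
byte 5: (c3 ⊕ 58) ⊕ 37 = 9b ⊕ 37 = ac
byte 6: (d9 ⊕ 7d) ⊕ 20 = a4 ⊕ 20 = 84
byte 7: (62 ⊕ c4) ⊕ 74 = a6 ⊕ 74 = d2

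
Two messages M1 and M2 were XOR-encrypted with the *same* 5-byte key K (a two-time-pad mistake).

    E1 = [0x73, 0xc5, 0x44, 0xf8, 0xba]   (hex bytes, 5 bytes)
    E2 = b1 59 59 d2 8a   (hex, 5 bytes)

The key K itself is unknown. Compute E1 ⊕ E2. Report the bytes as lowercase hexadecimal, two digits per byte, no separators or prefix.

c29c1d2a30

E1 ⊕ E2 = (M1 ⊕ K) ⊕ (M2 ⊕ K) = M1 ⊕ M2 — the shared key cancels under XOR.
byte 0: 115 ^ 177 = 194
byte 1: 197 ^  89 = 156
byte 2:  68 ^  89 =  29
byte 3: 248 ^ 210 =  42
byte 4: 186 ^ 138 =  48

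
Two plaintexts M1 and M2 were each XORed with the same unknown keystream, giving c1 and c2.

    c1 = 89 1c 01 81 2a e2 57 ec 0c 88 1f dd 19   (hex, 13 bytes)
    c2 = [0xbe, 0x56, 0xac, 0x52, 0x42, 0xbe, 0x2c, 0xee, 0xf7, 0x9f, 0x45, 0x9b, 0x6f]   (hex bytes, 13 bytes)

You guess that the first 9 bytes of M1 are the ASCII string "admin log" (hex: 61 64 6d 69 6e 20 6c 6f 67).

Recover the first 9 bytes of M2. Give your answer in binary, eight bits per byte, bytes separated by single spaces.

First, c1 ⊕ c2 = (M1 ⊕ K) ⊕ (M2 ⊕ K) = M1 ⊕ M2, so the key drops out. Then M2 = (M1 ⊕ M2) ⊕ M1 over the first 9 bytes.
byte 0: (89 ^ be) ^ 61 = 37 ^ 61 = 56
byte 1: (1c ^ 56) ^ 64 = 4a ^ 64 = 2e
byte 2: (01 ^ ac) ^ 6d = ad ^ 6d = c0
byte 3: (81 ^ 52) ^ 69 = d3 ^ 69 = ba
byte 4: (2a ^ 42) ^ 6e = 68 ^ 6e = 06
byte 5: (e2 ^ be) ^ 20 = 5c ^ 20 = 7c
byte 6: (57 ^ 2c) ^ 6c = 7b ^ 6c = 17
byte 7: (ec ^ ee) ^ 6f = 02 ^ 6f = 6d
byte 8: (0c ^ f7) ^ 67 = fb ^ 67 = 9c

01010110 00101110 11000000 10111010 00000110 01111100 00010111 01101101 10011100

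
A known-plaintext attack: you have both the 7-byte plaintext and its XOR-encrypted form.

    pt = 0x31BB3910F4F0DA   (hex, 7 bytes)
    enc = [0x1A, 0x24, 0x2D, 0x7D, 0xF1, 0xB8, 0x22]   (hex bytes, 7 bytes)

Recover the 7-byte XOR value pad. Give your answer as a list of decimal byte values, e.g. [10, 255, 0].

Since enc = pt ⊕ pad, XORing both sides with pt gives pad = pt ⊕ enc.
byte 0: 31 xor 1a = 2b
byte 1: bb xor 24 = 9f
byte 2: 39 xor 2d = 14
byte 3: 10 xor 7d = 6d
byte 4: f4 xor f1 = 05
byte 5: f0 xor b8 = 48
byte 6: da xor 22 = f8

[43, 159, 20, 109, 5, 72, 248]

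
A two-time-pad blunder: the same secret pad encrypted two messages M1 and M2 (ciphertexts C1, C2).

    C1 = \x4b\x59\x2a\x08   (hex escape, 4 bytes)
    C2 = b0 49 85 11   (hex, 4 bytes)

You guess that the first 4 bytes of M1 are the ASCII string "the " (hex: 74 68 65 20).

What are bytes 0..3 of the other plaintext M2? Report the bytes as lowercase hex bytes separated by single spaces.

First, C1 ⊕ C2 = (M1 ⊕ K) ⊕ (M2 ⊕ K) = M1 ⊕ M2, so the key drops out. Then M2 = (M1 ⊕ M2) ⊕ M1 over the first 4 bytes.
byte 0: (4b xor b0) xor 74 = fb xor 74 = 8f
byte 1: (59 xor 49) xor 68 = 10 xor 68 = 78
byte 2: (2a xor 85) xor 65 = af xor 65 = ca
byte 3: (08 xor 11) xor 20 = 19 xor 20 = 39

8f 78 ca 39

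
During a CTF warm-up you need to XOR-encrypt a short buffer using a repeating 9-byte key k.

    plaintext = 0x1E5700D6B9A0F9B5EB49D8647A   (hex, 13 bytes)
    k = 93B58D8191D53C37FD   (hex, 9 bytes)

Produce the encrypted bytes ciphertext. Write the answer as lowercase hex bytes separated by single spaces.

8d e2 8d 57 28 75 c5 82 16 da 6d e9 fb

The 9-byte key repeats, so the effective keystream is 93 b5 8d 81 91 d5 3c 37 fd 93 b5 8d 81.
byte 0: 1e xor 93 = 8d
byte 1: 57 xor b5 = e2
byte 2: 00 xor 8d = 8d
byte 3: d6 xor 81 = 57
byte 4: b9 xor 91 = 28
byte 5: a0 xor d5 = 75
byte 6: f9 xor 3c = c5
byte 7: b5 xor 37 = 82
byte 8: eb xor fd = 16
byte 9: 49 xor 93 = da
byte 10: d8 xor b5 = 6d
byte 11: 64 xor 8d = e9
byte 12: 7a xor 81 = fb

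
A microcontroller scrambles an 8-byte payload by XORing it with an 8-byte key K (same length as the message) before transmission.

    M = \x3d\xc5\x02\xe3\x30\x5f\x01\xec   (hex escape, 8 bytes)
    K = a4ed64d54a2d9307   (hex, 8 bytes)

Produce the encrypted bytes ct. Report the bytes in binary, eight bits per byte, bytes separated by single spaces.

10011001 00101000 01100110 00110110 01111010 01110010 10010010 11101011

XOR is its own inverse, so applying the key byte-wise gives the result directly.
3d xor a4 = 99
c5 xor ed = 28
02 xor 64 = 66
e3 xor d5 = 36
30 xor 4a = 7a
5f xor 2d = 72
01 xor 93 = 92
ec xor 07 = eb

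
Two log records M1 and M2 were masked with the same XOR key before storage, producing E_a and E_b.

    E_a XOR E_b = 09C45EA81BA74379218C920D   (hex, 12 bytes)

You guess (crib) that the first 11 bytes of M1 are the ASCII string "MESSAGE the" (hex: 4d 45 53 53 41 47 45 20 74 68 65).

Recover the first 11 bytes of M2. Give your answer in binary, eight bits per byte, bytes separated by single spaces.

Since E_a ⊕ E_b = M1 ⊕ M2, XORing with the guessed M1 bytes yields the corresponding M2 bytes: M2 = (E_a ⊕ E_b) ⊕ M1.
09 xor 4d = 44
c4 xor 45 = 81
5e xor 53 = 0d
a8 xor 53 = fb
1b xor 41 = 5a
a7 xor 47 = e0
43 xor 45 = 06
79 xor 20 = 59
21 xor 74 = 55
8c xor 68 = e4
92 xor 65 = f7

01000100 10000001 00001101 11111011 01011010 11100000 00000110 01011001 01010101 11100100 11110111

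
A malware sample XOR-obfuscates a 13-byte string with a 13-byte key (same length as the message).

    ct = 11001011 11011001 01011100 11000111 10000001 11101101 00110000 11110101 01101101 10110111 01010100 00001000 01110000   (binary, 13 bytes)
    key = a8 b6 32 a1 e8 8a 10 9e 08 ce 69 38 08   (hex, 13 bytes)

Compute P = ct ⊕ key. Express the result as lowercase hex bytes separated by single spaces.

63 6f 6e 66 69 67 20 6b 65 79 3d 30 78

byte 0: 11001011 XOR 10101000 = 01100011
byte 1: 11011001 XOR 10110110 = 01101111
byte 2: 01011100 XOR 00110010 = 01101110
byte 3: 11000111 XOR 10100001 = 01100110
byte 4: 10000001 XOR 11101000 = 01101001
byte 5: 11101101 XOR 10001010 = 01100111
byte 6: 00110000 XOR 00010000 = 00100000
byte 7: 11110101 XOR 10011110 = 01101011
byte 8: 01101101 XOR 00001000 = 01100101
byte 9: 10110111 XOR 11001110 = 01111001
byte 10: 01010100 XOR 01101001 = 00111101
byte 11: 00001000 XOR 00111000 = 00110000
byte 12: 01110000 XOR 00001000 = 01111000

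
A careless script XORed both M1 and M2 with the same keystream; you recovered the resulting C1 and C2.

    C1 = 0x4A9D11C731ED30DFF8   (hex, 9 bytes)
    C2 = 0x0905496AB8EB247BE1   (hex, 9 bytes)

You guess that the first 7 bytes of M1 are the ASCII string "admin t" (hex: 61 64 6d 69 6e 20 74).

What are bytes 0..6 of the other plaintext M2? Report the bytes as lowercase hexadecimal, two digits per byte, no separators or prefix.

22fc35c4e72660

First, C1 ⊕ C2 = (M1 ⊕ K) ⊕ (M2 ⊕ K) = M1 ⊕ M2, so the key drops out. Then M2 = (M1 ⊕ M2) ⊕ M1 over the first 7 bytes.
byte 0: (4a ^ 09) ^ 61 = 43 ^ 61 = 22
byte 1: (9d ^ 05) ^ 64 = 98 ^ 64 = fc
byte 2: (11 ^ 49) ^ 6d = 58 ^ 6d = 35
byte 3: (c7 ^ 6a) ^ 69 = ad ^ 69 = c4
byte 4: (31 ^ b8) ^ 6e = 89 ^ 6e = e7
byte 5: (ed ^ eb) ^ 20 = 06 ^ 20 = 26
byte 6: (30 ^ 24) ^ 74 = 14 ^ 74 = 60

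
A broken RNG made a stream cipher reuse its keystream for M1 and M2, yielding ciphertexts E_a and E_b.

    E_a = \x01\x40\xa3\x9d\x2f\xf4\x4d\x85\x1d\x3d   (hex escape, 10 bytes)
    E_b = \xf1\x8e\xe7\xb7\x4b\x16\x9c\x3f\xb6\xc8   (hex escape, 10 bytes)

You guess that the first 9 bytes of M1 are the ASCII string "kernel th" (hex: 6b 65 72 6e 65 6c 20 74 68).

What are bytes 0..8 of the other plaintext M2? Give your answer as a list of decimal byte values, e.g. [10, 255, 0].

First, E_a ⊕ E_b = (M1 ⊕ K) ⊕ (M2 ⊕ K) = M1 ⊕ M2, so the key drops out. Then M2 = (M1 ⊕ M2) ⊕ M1 over the first 9 bytes.
byte 0: (01 ^ f1) ^ 6b = f0 ^ 6b = 9b
byte 1: (40 ^ 8e) ^ 65 = ce ^ 65 = ab
byte 2: (a3 ^ e7) ^ 72 = 44 ^ 72 = 36
byte 3: (9d ^ b7) ^ 6e = 2a ^ 6e = 44
byte 4: (2f ^ 4b) ^ 65 = 64 ^ 65 = 01
byte 5: (f4 ^ 16) ^ 6c = e2 ^ 6c = 8e
byte 6: (4d ^ 9c) ^ 20 = d1 ^ 20 = f1
byte 7: (85 ^ 3f) ^ 74 = ba ^ 74 = ce
byte 8: (1d ^ b6) ^ 68 = ab ^ 68 = c3

[155, 171, 54, 68, 1, 142, 241, 206, 195]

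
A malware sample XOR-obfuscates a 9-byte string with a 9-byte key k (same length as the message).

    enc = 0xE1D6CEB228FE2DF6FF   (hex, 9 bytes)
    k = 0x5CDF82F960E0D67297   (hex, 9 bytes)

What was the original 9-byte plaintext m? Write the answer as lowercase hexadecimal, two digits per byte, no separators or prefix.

bd094c4b481efb8468

byte 0: e1 xor 5c = bd
byte 1: d6 xor df = 09
byte 2: ce xor 82 = 4c
byte 3: b2 xor f9 = 4b
byte 4: 28 xor 60 = 48
byte 5: fe xor e0 = 1e
byte 6: 2d xor d6 = fb
byte 7: f6 xor 72 = 84
byte 8: ff xor 97 = 68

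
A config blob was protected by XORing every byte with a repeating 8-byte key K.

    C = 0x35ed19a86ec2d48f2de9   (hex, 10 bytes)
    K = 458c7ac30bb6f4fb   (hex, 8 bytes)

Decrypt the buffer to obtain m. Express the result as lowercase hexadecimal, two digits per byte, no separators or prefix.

The 8-byte key repeats, so the effective keystream is 45 8c 7a c3 0b b6 f4 fb 45 8c.
byte 0:  53 ⊕  69 = 112
byte 1: 237 ⊕ 140 =  97
byte 2:  25 ⊕ 122 =  99
byte 3: 168 ⊕ 195 = 107
byte 4: 110 ⊕  11 = 101
byte 5: 194 ⊕ 182 = 116
byte 6: 212 ⊕ 244 =  32
byte 7: 143 ⊕ 251 = 116
byte 8:  45 ⊕  69 = 104
byte 9: 233 ⊕ 140 = 101

7061636b657420746865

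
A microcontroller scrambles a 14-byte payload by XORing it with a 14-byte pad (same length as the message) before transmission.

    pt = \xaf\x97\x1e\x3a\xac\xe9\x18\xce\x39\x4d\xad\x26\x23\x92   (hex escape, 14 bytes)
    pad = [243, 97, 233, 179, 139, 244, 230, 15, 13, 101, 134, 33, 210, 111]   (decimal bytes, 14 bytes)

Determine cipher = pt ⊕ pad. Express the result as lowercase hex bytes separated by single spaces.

5c f6 f7 89 27 1d fe c1 34 28 2b 07 f1 fd

af ^ f3 = 5c
97 ^ 61 = f6
1e ^ e9 = f7
3a ^ b3 = 89
ac ^ 8b = 27
e9 ^ f4 = 1d
18 ^ e6 = fe
ce ^ 0f = c1
39 ^ 0d = 34
4d ^ 65 = 28
ad ^ 86 = 2b
26 ^ 21 = 07
23 ^ d2 = f1
92 ^ 6f = fd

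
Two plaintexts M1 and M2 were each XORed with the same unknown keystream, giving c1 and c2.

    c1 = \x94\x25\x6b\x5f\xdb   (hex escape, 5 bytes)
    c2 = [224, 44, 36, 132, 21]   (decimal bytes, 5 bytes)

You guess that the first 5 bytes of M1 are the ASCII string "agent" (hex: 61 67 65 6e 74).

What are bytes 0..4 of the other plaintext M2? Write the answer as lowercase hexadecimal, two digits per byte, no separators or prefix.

156e2ab5ba

First, c1 ⊕ c2 = (M1 ⊕ K) ⊕ (M2 ⊕ K) = M1 ⊕ M2, so the key drops out. Then M2 = (M1 ⊕ M2) ⊕ M1 over the first 5 bytes.
byte 0: (94 ⊕ e0) ⊕ 61 = 74 ⊕ 61 = 15
byte 1: (25 ⊕ 2c) ⊕ 67 = 09 ⊕ 67 = 6e
byte 2: (6b ⊕ 24) ⊕ 65 = 4f ⊕ 65 = 2a
byte 3: (5f ⊕ 84) ⊕ 6e = db ⊕ 6e = b5
byte 4: (db ⊕ 15) ⊕ 74 = ce ⊕ 74 = ba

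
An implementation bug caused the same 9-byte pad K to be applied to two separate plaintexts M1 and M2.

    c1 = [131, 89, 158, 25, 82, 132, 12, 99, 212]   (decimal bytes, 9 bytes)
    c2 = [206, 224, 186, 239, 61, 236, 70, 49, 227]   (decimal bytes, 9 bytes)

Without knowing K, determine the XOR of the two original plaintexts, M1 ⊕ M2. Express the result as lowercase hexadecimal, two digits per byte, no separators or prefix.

4db924f66f684a5237

c1 ⊕ c2 = (M1 ⊕ K) ⊕ (M2 ⊕ K) = M1 ⊕ M2 — the shared key cancels under XOR.
10000011 XOR 11001110 = 01001101
01011001 XOR 11100000 = 10111001
10011110 XOR 10111010 = 00100100
00011001 XOR 11101111 = 11110110
01010010 XOR 00111101 = 01101111
10000100 XOR 11101100 = 01101000
00001100 XOR 01000110 = 01001010
01100011 XOR 00110001 = 01010010
11010100 XOR 11100011 = 00110111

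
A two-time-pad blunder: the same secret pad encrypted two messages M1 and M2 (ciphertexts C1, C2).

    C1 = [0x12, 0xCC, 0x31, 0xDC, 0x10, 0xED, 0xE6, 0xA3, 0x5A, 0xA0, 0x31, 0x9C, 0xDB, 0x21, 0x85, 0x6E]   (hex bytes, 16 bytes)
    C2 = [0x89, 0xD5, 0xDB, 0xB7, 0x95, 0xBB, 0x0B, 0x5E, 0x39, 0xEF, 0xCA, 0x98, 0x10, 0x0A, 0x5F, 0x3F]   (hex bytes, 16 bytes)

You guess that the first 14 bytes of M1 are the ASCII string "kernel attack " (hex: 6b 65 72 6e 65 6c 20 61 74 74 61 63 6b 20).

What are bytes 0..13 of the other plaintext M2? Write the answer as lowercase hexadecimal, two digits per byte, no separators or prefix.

f07c9805e03acd9c173b9a67a00b

First, C1 ⊕ C2 = (M1 ⊕ K) ⊕ (M2 ⊕ K) = M1 ⊕ M2, so the key drops out. Then M2 = (M1 ⊕ M2) ⊕ M1 over the first 14 bytes.
byte 0: (12 ⊕ 89) ⊕ 6b = 9b ⊕ 6b = f0
byte 1: (cc ⊕ d5) ⊕ 65 = 19 ⊕ 65 = 7c
byte 2: (31 ⊕ db) ⊕ 72 = ea ⊕ 72 = 98
byte 3: (dc ⊕ b7) ⊕ 6e = 6b ⊕ 6e = 05
byte 4: (10 ⊕ 95) ⊕ 65 = 85 ⊕ 65 = e0
byte 5: (ed ⊕ bb) ⊕ 6c = 56 ⊕ 6c = 3a
byte 6: (e6 ⊕ 0b) ⊕ 20 = ed ⊕ 20 = cd
byte 7: (a3 ⊕ 5e) ⊕ 61 = fd ⊕ 61 = 9c
byte 8: (5a ⊕ 39) ⊕ 74 = 63 ⊕ 74 = 17
byte 9: (a0 ⊕ ef) ⊕ 74 = 4f ⊕ 74 = 3b
byte 10: (31 ⊕ ca) ⊕ 61 = fb ⊕ 61 = 9a
byte 11: (9c ⊕ 98) ⊕ 63 = 04 ⊕ 63 = 67
byte 12: (db ⊕ 10) ⊕ 6b = cb ⊕ 6b = a0
byte 13: (21 ⊕ 0a) ⊕ 20 = 2b ⊕ 20 = 0b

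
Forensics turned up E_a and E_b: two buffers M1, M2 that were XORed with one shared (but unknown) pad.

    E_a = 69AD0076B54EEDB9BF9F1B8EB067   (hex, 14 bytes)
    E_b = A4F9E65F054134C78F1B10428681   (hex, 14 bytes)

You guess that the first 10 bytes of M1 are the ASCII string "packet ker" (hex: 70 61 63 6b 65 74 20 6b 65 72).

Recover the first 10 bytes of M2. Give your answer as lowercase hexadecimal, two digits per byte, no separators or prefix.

First, E_a ⊕ E_b = (M1 ⊕ K) ⊕ (M2 ⊕ K) = M1 ⊕ M2, so the key drops out. Then M2 = (M1 ⊕ M2) ⊕ M1 over the first 10 bytes.
byte 0: (69 ⊕ a4) ⊕ 70 = cd ⊕ 70 = bd
byte 1: (ad ⊕ f9) ⊕ 61 = 54 ⊕ 61 = 35
byte 2: (00 ⊕ e6) ⊕ 63 = e6 ⊕ 63 = 85
byte 3: (76 ⊕ 5f) ⊕ 6b = 29 ⊕ 6b = 42
byte 4: (b5 ⊕ 05) ⊕ 65 = b0 ⊕ 65 = d5
byte 5: (4e ⊕ 41) ⊕ 74 = 0f ⊕ 74 = 7b
byte 6: (ed ⊕ 34) ⊕ 20 = d9 ⊕ 20 = f9
byte 7: (b9 ⊕ c7) ⊕ 6b = 7e ⊕ 6b = 15
byte 8: (bf ⊕ 8f) ⊕ 65 = 30 ⊕ 65 = 55
byte 9: (9f ⊕ 1b) ⊕ 72 = 84 ⊕ 72 = f6

bd358542d57bf91555f6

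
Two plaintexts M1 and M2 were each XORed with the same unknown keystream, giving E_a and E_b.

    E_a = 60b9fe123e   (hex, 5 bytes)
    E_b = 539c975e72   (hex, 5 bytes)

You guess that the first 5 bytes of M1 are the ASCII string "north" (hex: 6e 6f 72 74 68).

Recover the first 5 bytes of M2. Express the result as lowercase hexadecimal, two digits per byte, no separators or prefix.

First, E_a ⊕ E_b = (M1 ⊕ K) ⊕ (M2 ⊕ K) = M1 ⊕ M2, so the key drops out. Then M2 = (M1 ⊕ M2) ⊕ M1 over the first 5 bytes.
byte 0: (60 ^ 53) ^ 6e = 33 ^ 6e = 5d
byte 1: (b9 ^ 9c) ^ 6f = 25 ^ 6f = 4a
byte 2: (fe ^ 97) ^ 72 = 69 ^ 72 = 1b
byte 3: (12 ^ 5e) ^ 74 = 4c ^ 74 = 38
byte 4: (3e ^ 72) ^ 68 = 4c ^ 68 = 24

5d4a1b3824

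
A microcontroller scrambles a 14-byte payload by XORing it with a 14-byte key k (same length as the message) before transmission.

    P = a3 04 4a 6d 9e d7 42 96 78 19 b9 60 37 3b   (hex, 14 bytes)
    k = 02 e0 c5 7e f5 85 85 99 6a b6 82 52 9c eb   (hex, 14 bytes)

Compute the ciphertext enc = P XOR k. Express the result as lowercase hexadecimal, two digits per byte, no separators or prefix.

XOR is its own inverse, so applying the key byte-wise gives the result directly.
a3 XOR 02 = a1
04 XOR e0 = e4
4a XOR c5 = 8f
6d XOR 7e = 13
9e XOR f5 = 6b
d7 XOR 85 = 52
42 XOR 85 = c7
96 XOR 99 = 0f
78 XOR 6a = 12
19 XOR b6 = af
b9 XOR 82 = 3b
60 XOR 52 = 32
37 XOR 9c = ab
3b XOR eb = d0

a1e48f136b52c70f12af3b32abd0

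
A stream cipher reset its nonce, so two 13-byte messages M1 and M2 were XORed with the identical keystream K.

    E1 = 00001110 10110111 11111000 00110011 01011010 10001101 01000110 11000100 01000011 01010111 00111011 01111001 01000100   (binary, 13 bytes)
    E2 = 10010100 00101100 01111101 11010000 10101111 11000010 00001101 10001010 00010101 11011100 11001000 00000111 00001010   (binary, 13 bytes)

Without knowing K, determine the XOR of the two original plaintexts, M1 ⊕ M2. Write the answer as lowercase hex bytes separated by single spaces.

E1 ⊕ E2 = (M1 ⊕ K) ⊕ (M2 ⊕ K) = M1 ⊕ M2 — the shared key cancels under XOR.
00001110 xor 10010100 = 10011010
10110111 xor 00101100 = 10011011
11111000 xor 01111101 = 10000101
00110011 xor 11010000 = 11100011
01011010 xor 10101111 = 11110101
10001101 xor 11000010 = 01001111
01000110 xor 00001101 = 01001011
11000100 xor 10001010 = 01001110
01000011 xor 00010101 = 01010110
01010111 xor 11011100 = 10001011
00111011 xor 11001000 = 11110011
01111001 xor 00000111 = 01111110
01000100 xor 00001010 = 01001110

9a 9b 85 e3 f5 4f 4b 4e 56 8b f3 7e 4e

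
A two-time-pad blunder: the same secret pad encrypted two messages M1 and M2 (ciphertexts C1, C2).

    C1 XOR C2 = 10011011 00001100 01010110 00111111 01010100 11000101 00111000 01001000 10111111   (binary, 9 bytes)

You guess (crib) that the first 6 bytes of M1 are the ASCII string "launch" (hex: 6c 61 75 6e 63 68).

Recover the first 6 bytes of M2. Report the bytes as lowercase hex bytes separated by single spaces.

Since C1 ⊕ C2 = M1 ⊕ M2, XORing with the guessed M1 bytes yields the corresponding M2 bytes: M2 = (C1 ⊕ C2) ⊕ M1.
byte 0: 155 XOR 108 = 247
byte 1:  12 XOR  97 = 109
byte 2:  86 XOR 117 =  35
byte 3:  63 XOR 110 =  81
byte 4:  84 XOR  99 =  55
byte 5: 197 XOR 104 = 173

f7 6d 23 51 37 ad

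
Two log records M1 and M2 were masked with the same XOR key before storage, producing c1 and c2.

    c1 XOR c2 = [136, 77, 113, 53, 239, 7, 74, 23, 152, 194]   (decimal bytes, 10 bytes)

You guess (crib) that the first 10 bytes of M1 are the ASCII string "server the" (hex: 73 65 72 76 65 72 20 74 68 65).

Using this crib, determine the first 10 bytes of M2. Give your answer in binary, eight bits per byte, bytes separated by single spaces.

Since c1 ⊕ c2 = M1 ⊕ M2, XORing with the guessed M1 bytes yields the corresponding M2 bytes: M2 = (c1 ⊕ c2) ⊕ M1.
byte 0: 10001000 XOR 01110011 = 11111011
byte 1: 01001101 XOR 01100101 = 00101000
byte 2: 01110001 XOR 01110010 = 00000011
byte 3: 00110101 XOR 01110110 = 01000011
byte 4: 11101111 XOR 01100101 = 10001010
byte 5: 00000111 XOR 01110010 = 01110101
byte 6: 01001010 XOR 00100000 = 01101010
byte 7: 00010111 XOR 01110100 = 01100011
byte 8: 10011000 XOR 01101000 = 11110000
byte 9: 11000010 XOR 01100101 = 10100111

11111011 00101000 00000011 01000011 10001010 01110101 01101010 01100011 11110000 10100111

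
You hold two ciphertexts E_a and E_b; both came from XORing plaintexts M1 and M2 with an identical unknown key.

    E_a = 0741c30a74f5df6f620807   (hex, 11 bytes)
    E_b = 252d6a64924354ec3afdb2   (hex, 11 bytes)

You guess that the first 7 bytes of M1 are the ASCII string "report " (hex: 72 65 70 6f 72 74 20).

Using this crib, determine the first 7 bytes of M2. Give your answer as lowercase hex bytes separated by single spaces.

First, E_a ⊕ E_b = (M1 ⊕ K) ⊕ (M2 ⊕ K) = M1 ⊕ M2, so the key drops out. Then M2 = (M1 ⊕ M2) ⊕ M1 over the first 7 bytes.
byte 0: (07 XOR 25) XOR 72 = 22 XOR 72 = 50
byte 1: (41 XOR 2d) XOR 65 = 6c XOR 65 = 09
byte 2: (c3 XOR 6a) XOR 70 = a9 XOR 70 = d9
byte 3: (0a XOR 64) XOR 6f = 6e XOR 6f = 01
byte 4: (74 XOR 92) XOR 72 = e6 XOR 72 = 94
byte 5: (f5 XOR 43) XOR 74 = b6 XOR 74 = c2
byte 6: (df XOR 54) XOR 20 = 8b XOR 20 = ab

50 09 d9 01 94 c2 ab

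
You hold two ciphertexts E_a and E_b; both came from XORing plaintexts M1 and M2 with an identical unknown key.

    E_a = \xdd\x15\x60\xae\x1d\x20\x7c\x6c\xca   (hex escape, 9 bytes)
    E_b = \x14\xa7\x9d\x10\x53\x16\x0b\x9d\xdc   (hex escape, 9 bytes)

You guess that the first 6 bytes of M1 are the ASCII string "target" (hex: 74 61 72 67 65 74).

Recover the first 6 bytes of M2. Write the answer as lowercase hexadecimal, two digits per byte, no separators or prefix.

First, E_a ⊕ E_b = (M1 ⊕ K) ⊕ (M2 ⊕ K) = M1 ⊕ M2, so the key drops out. Then M2 = (M1 ⊕ M2) ⊕ M1 over the first 6 bytes.
byte 0: (dd ⊕ 14) ⊕ 74 = c9 ⊕ 74 = bd
byte 1: (15 ⊕ a7) ⊕ 61 = b2 ⊕ 61 = d3
byte 2: (60 ⊕ 9d) ⊕ 72 = fd ⊕ 72 = 8f
byte 3: (ae ⊕ 10) ⊕ 67 = be ⊕ 67 = d9
byte 4: (1d ⊕ 53) ⊕ 65 = 4e ⊕ 65 = 2b
byte 5: (20 ⊕ 16) ⊕ 74 = 36 ⊕ 74 = 42

bdd38fd92b42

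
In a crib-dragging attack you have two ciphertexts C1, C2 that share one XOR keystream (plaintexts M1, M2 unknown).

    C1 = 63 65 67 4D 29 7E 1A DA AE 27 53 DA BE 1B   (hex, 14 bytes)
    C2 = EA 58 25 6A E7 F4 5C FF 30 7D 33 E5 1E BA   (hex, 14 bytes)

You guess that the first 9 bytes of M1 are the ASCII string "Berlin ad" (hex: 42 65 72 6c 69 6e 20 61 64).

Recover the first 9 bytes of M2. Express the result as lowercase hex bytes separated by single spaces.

First, C1 ⊕ C2 = (M1 ⊕ K) ⊕ (M2 ⊕ K) = M1 ⊕ M2, so the key drops out. Then M2 = (M1 ⊕ M2) ⊕ M1 over the first 9 bytes.
byte 0: (63 ⊕ ea) ⊕ 42 = 89 ⊕ 42 = cb
byte 1: (65 ⊕ 58) ⊕ 65 = 3d ⊕ 65 = 58
byte 2: (67 ⊕ 25) ⊕ 72 = 42 ⊕ 72 = 30
byte 3: (4d ⊕ 6a) ⊕ 6c = 27 ⊕ 6c = 4b
byte 4: (29 ⊕ e7) ⊕ 69 = ce ⊕ 69 = a7
byte 5: (7e ⊕ f4) ⊕ 6e = 8a ⊕ 6e = e4
byte 6: (1a ⊕ 5c) ⊕ 20 = 46 ⊕ 20 = 66
byte 7: (da ⊕ ff) ⊕ 61 = 25 ⊕ 61 = 44
byte 8: (ae ⊕ 30) ⊕ 64 = 9e ⊕ 64 = fa

cb 58 30 4b a7 e4 66 44 fa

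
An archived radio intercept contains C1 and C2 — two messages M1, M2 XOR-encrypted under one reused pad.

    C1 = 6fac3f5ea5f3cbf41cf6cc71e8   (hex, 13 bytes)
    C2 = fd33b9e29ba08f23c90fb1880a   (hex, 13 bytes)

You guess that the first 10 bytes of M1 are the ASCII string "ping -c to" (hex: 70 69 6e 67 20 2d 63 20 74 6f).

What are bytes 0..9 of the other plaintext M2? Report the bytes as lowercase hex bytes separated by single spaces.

First, C1 ⊕ C2 = (M1 ⊕ K) ⊕ (M2 ⊕ K) = M1 ⊕ M2, so the key drops out. Then M2 = (M1 ⊕ M2) ⊕ M1 over the first 10 bytes.
byte 0: (6f ⊕ fd) ⊕ 70 = 92 ⊕ 70 = e2
byte 1: (ac ⊕ 33) ⊕ 69 = 9f ⊕ 69 = f6
byte 2: (3f ⊕ b9) ⊕ 6e = 86 ⊕ 6e = e8
byte 3: (5e ⊕ e2) ⊕ 67 = bc ⊕ 67 = db
byte 4: (a5 ⊕ 9b) ⊕ 20 = 3e ⊕ 20 = 1e
byte 5: (f3 ⊕ a0) ⊕ 2d = 53 ⊕ 2d = 7e
byte 6: (cb ⊕ 8f) ⊕ 63 = 44 ⊕ 63 = 27
byte 7: (f4 ⊕ 23) ⊕ 20 = d7 ⊕ 20 = f7
byte 8: (1c ⊕ c9) ⊕ 74 = d5 ⊕ 74 = a1
byte 9: (f6 ⊕ 0f) ⊕ 6f = f9 ⊕ 6f = 96

e2 f6 e8 db 1e 7e 27 f7 a1 96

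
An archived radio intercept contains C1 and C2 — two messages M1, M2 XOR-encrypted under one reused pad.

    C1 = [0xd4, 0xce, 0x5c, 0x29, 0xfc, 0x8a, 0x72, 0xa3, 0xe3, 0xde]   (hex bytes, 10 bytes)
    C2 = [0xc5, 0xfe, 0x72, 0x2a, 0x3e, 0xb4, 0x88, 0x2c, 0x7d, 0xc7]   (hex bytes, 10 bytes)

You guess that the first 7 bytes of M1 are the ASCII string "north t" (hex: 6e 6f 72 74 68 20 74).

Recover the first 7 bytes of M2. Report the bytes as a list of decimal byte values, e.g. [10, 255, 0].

[127, 95, 92, 119, 170, 30, 142]

First, C1 ⊕ C2 = (M1 ⊕ K) ⊕ (M2 ⊕ K) = M1 ⊕ M2, so the key drops out. Then M2 = (M1 ⊕ M2) ⊕ M1 over the first 7 bytes.
byte 0: (d4 XOR c5) XOR 6e = 11 XOR 6e = 7f
byte 1: (ce XOR fe) XOR 6f = 30 XOR 6f = 5f
byte 2: (5c XOR 72) XOR 72 = 2e XOR 72 = 5c
byte 3: (29 XOR 2a) XOR 74 = 03 XOR 74 = 77
byte 4: (fc XOR 3e) XOR 68 = c2 XOR 68 = aa
byte 5: (8a XOR b4) XOR 20 = 3e XOR 20 = 1e
byte 6: (72 XOR 88) XOR 74 = fa XOR 74 = 8e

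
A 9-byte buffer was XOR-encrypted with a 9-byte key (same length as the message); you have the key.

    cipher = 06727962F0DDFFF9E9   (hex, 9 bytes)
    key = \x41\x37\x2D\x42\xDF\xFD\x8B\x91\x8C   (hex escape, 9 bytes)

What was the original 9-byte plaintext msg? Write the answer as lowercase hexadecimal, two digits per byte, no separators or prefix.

XOR is its own inverse, so applying the key byte-wise gives the result directly.
06 ^ 41 = 47
72 ^ 37 = 45
79 ^ 2d = 54
62 ^ 42 = 20
f0 ^ df = 2f
dd ^ fd = 20
ff ^ 8b = 74
f9 ^ 91 = 68
e9 ^ 8c = 65

474554202f20746865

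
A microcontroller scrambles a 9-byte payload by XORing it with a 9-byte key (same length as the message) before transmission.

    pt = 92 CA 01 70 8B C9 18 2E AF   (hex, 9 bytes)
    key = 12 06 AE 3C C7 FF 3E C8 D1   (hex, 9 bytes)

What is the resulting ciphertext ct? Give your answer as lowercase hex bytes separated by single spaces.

XOR is its own inverse, so applying the key byte-wise gives the result directly.
byte 0: 92 xor 12 = 80
byte 1: ca xor 06 = cc
byte 2: 01 xor ae = af
byte 3: 70 xor 3c = 4c
byte 4: 8b xor c7 = 4c
byte 5: c9 xor ff = 36
byte 6: 18 xor 3e = 26
byte 7: 2e xor c8 = e6
byte 8: af xor d1 = 7e

80 cc af 4c 4c 36 26 e6 7e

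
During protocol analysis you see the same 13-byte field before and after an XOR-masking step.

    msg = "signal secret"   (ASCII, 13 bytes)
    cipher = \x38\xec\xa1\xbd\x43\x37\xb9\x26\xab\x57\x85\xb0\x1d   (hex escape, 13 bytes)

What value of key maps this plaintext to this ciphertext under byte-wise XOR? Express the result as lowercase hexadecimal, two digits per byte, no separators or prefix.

Since cipher = msg ⊕ key, XORing both sides with msg gives key = msg ⊕ cipher.
115 XOR  56 =  75
105 XOR 236 = 133
103 XOR 161 = 198
110 XOR 189 = 211
 97 XOR  67 =  34
108 XOR  55 =  91
 32 XOR 185 = 153
115 XOR  38 =  85
101 XOR 171 = 206
 99 XOR  87 =  52
114 XOR 133 = 247
101 XOR 176 = 213
116 XOR  29 = 105

4b85c6d3225b9955ce34f7d569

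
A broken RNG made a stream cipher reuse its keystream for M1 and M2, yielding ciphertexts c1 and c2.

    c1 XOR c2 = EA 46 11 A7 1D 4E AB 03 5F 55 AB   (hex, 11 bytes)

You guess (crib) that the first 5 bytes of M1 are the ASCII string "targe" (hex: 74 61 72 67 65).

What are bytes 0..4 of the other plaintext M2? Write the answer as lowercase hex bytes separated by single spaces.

9e 27 63 c0 78

Since c1 ⊕ c2 = M1 ⊕ M2, XORing with the guessed M1 bytes yields the corresponding M2 bytes: M2 = (c1 ⊕ c2) ⊕ M1.
byte 0: ea XOR 74 = 9e
byte 1: 46 XOR 61 = 27
byte 2: 11 XOR 72 = 63
byte 3: a7 XOR 67 = c0
byte 4: 1d XOR 65 = 78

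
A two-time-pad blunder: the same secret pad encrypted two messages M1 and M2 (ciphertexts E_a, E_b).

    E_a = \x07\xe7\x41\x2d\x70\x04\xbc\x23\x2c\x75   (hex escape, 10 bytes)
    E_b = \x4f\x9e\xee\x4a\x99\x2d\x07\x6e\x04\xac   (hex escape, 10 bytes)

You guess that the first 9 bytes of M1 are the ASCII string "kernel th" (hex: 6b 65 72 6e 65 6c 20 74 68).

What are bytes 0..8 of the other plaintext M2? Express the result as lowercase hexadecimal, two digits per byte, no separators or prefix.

231cdd098c459b3940

First, E_a ⊕ E_b = (M1 ⊕ K) ⊕ (M2 ⊕ K) = M1 ⊕ M2, so the key drops out. Then M2 = (M1 ⊕ M2) ⊕ M1 over the first 9 bytes.
byte 0: (07 XOR 4f) XOR 6b = 48 XOR 6b = 23
byte 1: (e7 XOR 9e) XOR 65 = 79 XOR 65 = 1c
byte 2: (41 XOR ee) XOR 72 = af XOR 72 = dd
byte 3: (2d XOR 4a) XOR 6e = 67 XOR 6e = 09
byte 4: (70 XOR 99) XOR 65 = e9 XOR 65 = 8c
byte 5: (04 XOR 2d) XOR 6c = 29 XOR 6c = 45
byte 6: (bc XOR 07) XOR 20 = bb XOR 20 = 9b
byte 7: (23 XOR 6e) XOR 74 = 4d XOR 74 = 39
byte 8: (2c XOR 04) XOR 68 = 28 XOR 68 = 40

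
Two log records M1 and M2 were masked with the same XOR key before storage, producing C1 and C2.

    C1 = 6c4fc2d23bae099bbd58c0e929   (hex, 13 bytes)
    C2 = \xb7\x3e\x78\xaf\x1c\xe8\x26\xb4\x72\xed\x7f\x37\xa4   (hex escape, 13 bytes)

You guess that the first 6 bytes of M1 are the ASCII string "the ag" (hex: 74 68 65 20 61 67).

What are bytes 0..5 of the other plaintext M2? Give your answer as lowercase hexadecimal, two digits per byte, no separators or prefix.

af19df5d4621

First, C1 ⊕ C2 = (M1 ⊕ K) ⊕ (M2 ⊕ K) = M1 ⊕ M2, so the key drops out. Then M2 = (M1 ⊕ M2) ⊕ M1 over the first 6 bytes.
byte 0: (6c XOR b7) XOR 74 = db XOR 74 = af
byte 1: (4f XOR 3e) XOR 68 = 71 XOR 68 = 19
byte 2: (c2 XOR 78) XOR 65 = ba XOR 65 = df
byte 3: (d2 XOR af) XOR 20 = 7d XOR 20 = 5d
byte 4: (3b XOR 1c) XOR 61 = 27 XOR 61 = 46
byte 5: (ae XOR e8) XOR 67 = 46 XOR 67 = 21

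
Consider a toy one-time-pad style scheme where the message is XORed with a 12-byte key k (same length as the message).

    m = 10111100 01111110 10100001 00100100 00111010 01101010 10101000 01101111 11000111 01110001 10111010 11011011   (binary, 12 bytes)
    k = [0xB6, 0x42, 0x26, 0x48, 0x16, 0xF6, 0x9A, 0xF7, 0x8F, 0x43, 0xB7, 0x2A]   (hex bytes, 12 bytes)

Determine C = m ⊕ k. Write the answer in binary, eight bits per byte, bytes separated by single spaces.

00001010 00111100 10000111 01101100 00101100 10011100 00110010 10011000 01001000 00110010 00001101 11110001

bc ^ b6 = 0a
7e ^ 42 = 3c
a1 ^ 26 = 87
24 ^ 48 = 6c
3a ^ 16 = 2c
6a ^ f6 = 9c
a8 ^ 9a = 32
6f ^ f7 = 98
c7 ^ 8f = 48
71 ^ 43 = 32
ba ^ b7 = 0d
db ^ 2a = f1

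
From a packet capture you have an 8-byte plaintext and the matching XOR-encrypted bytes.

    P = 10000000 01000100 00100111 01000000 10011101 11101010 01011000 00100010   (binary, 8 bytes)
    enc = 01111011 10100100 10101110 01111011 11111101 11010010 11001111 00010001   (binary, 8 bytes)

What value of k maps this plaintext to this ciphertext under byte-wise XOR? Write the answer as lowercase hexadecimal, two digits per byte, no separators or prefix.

Since enc = P ⊕ k, XORing both sides with P gives k = P ⊕ enc.
10000000 ^ 01111011 = 11111011
01000100 ^ 10100100 = 11100000
00100111 ^ 10101110 = 10001001
01000000 ^ 01111011 = 00111011
10011101 ^ 11111101 = 01100000
11101010 ^ 11010010 = 00111000
01011000 ^ 11001111 = 10010111
00100010 ^ 00010001 = 00110011

fbe0893b60389733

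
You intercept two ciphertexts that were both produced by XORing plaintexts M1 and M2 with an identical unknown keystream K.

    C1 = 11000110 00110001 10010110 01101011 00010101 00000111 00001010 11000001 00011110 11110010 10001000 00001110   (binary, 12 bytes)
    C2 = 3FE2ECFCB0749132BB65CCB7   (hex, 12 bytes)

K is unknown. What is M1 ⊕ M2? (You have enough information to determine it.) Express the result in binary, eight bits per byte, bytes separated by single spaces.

11111001 11010011 01111010 10010111 10100101 01110011 10011011 11110011 10100101 10010111 01000100 10111001

C1 ⊕ C2 = (M1 ⊕ K) ⊕ (M2 ⊕ K) = M1 ⊕ M2 — the shared key cancels under XOR.
198 ^  63 = 249
 49 ^ 226 = 211
150 ^ 236 = 122
107 ^ 252 = 151
 21 ^ 176 = 165
  7 ^ 116 = 115
 10 ^ 145 = 155
193 ^  50 = 243
 30 ^ 187 = 165
242 ^ 101 = 151
136 ^ 204 =  68
 14 ^ 183 = 185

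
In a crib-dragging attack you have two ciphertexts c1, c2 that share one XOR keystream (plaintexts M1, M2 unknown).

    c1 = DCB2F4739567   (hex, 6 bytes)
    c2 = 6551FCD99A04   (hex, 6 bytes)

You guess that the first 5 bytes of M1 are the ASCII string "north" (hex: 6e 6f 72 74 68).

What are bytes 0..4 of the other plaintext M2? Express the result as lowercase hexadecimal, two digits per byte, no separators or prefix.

d78c7ade67

First, c1 ⊕ c2 = (M1 ⊕ K) ⊕ (M2 ⊕ K) = M1 ⊕ M2, so the key drops out. Then M2 = (M1 ⊕ M2) ⊕ M1 over the first 5 bytes.
byte 0: (dc XOR 65) XOR 6e = b9 XOR 6e = d7
byte 1: (b2 XOR 51) XOR 6f = e3 XOR 6f = 8c
byte 2: (f4 XOR fc) XOR 72 = 08 XOR 72 = 7a
byte 3: (73 XOR d9) XOR 74 = aa XOR 74 = de
byte 4: (95 XOR 9a) XOR 68 = 0f XOR 68 = 67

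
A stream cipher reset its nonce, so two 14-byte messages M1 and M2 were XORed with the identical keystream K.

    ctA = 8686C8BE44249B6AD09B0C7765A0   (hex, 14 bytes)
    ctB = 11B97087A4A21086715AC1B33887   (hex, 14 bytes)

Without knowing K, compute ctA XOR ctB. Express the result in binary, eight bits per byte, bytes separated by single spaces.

ctA ⊕ ctB = (M1 ⊕ K) ⊕ (M2 ⊕ K) = M1 ⊕ M2 — the shared key cancels under XOR.
86 ⊕ 11 = 97
86 ⊕ b9 = 3f
c8 ⊕ 70 = b8
be ⊕ 87 = 39
44 ⊕ a4 = e0
24 ⊕ a2 = 86
9b ⊕ 10 = 8b
6a ⊕ 86 = ec
d0 ⊕ 71 = a1
9b ⊕ 5a = c1
0c ⊕ c1 = cd
77 ⊕ b3 = c4
65 ⊕ 38 = 5d
a0 ⊕ 87 = 27

10010111 00111111 10111000 00111001 11100000 10000110 10001011 11101100 10100001 11000001 11001101 11000100 01011101 00100111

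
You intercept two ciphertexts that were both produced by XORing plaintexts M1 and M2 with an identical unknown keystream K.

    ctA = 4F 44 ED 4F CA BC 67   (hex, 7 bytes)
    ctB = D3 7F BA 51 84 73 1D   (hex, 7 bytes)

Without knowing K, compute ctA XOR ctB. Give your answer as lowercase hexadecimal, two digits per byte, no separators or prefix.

9c3b571e4ecf7a

ctA ⊕ ctB = (M1 ⊕ K) ⊕ (M2 ⊕ K) = M1 ⊕ M2 — the shared key cancels under XOR.
byte 0: 4f ⊕ d3 = 9c
byte 1: 44 ⊕ 7f = 3b
byte 2: ed ⊕ ba = 57
byte 3: 4f ⊕ 51 = 1e
byte 4: ca ⊕ 84 = 4e
byte 5: bc ⊕ 73 = cf
byte 6: 67 ⊕ 1d = 7a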